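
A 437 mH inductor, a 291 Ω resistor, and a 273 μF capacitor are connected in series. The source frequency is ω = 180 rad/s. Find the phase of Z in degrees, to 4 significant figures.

11.33°

X_L = ωL = 78.66 Ω
X_C = 1/(ωC) = 20.35 Ω
Net reactance X = X_L − X_C = 58.31 Ω
Z = 291.0 + j58.31 Ω
|Z| = √(291.0² + 58.31²) = 296.8 Ω
∠Z = arctan(58.31/291.0) = 11.33°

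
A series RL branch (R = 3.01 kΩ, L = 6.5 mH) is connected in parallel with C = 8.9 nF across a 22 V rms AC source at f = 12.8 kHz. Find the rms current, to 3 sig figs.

ω = 2πf = 80420 rad/s
X_L = ωL = 523 Ω
X_C = 1/(ωC) = 1400 Ω
Branch 1 (R+jX_L): Z₁ = 3010 + j523 Ω, |Z₁| = 3060 Ω
Branch 2 (−jX_C): Z₂ = −j1400 Ω
Parallel: Z = Z₁Z₂/(Z₁+Z₂), |Z| = 1360 Ω, ∠Z = -64.0°
I = V/|Z| = 22/1360 = 16.2 mA

16.2 mA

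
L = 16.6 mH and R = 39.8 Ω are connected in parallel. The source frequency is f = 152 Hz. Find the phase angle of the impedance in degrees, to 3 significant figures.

ω = 2πf = 955.0 rad/s
X_L = ωL = 15.9 Ω
Parallel: admittances add. Y = 1/R + 1/(jωL)
Y = (0.0251 − j0.0631) S
|Y| = 0.0679 S → |Z| = 1/|Y| = 14.7 Ω, ∠Z = −∠Y = 68.3°

68.3°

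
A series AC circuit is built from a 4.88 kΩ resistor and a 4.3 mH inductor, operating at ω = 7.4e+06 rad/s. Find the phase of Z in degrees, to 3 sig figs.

X_L = ωL = 31800 Ω
Z = 4880 + j31800 Ω
|Z| = √(4880² + 31800²) = 32200 Ω
∠Z = arctan(31800/4880) = 81.3°

81.3°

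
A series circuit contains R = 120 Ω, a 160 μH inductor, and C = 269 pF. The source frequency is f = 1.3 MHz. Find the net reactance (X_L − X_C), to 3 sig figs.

852 Ω

ω = 2πf = 8.168e+06 rad/s
X_L = ωL = 1310 Ω
X_C = 1/(ωC) = 455 Ω
X = 1310 − 455 = 852 Ω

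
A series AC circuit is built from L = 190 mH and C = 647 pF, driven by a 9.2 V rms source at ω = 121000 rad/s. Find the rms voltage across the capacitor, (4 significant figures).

X_L = ωL = 22990 Ω
X_C = 1/(ωC) = 12770 Ω
Net reactance X = X_L − X_C = 10220 Ω
Z = j10220 Ω
|Z| = √(0² + 10220²) = 10220 Ω
I = V/|Z| = 900.5 μA
V_C = I·|Z_C| = 0.0009005 × 12770 = 11.50 V

11.50 V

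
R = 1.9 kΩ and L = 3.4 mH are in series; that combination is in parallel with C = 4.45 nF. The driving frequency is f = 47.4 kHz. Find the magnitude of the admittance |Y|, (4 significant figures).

ω = 2πf = 297800 rad/s
X_L = ωL = 1013 Ω
X_C = 1/(ωC) = 754.5 Ω
Branch 1 (R+jX_L): Z₁ = 1900 + j1013 Ω, |Z₁| = 2153 Ω
Branch 2 (−jX_C): Z₂ = −j754.5 Ω
Parallel: Z = Z₁Z₂/(Z₁+Z₂), |Z| = 847.2 Ω, ∠Z = -69.68°
|Y| = 1/|Z| = 1.180 mS

1.180 mS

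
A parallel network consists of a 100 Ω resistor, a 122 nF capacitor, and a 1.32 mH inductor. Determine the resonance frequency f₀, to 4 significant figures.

12.54 kHz

ω₀ = 1/√(LC) = 1/√(0.00132 × 1.22e-07) = 78800 rad/s
f₀ = ω₀/(2π) = 12.54 kHz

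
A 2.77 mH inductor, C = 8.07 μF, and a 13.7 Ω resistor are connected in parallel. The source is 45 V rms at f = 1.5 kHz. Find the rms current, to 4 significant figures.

3.698 A

ω = 2πf = 9425 rad/s
X_L = ωL = 26.11 Ω
X_C = 1/(ωC) = 13.15 Ω
Parallel: admittances add. Y = 1/R + 1/(jωL) + jωC
Y = (0.07299 + j0.03775) S
|Y| = 0.08218 S → |Z| = 1/|Y| = 12.17 Ω, ∠Z = −∠Y = -27.35°
I = V/|Z| = 45/12.17 = 3.698 A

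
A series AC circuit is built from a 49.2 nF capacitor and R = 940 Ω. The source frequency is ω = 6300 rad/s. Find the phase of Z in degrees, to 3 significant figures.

-73.8°

X_C = 1/(ωC) = 3230 Ω
Z = 940 − j3230 Ω
|Z| = √(940² + 3230²) = 3360 Ω
∠Z = arctan(-3230/940) = -73.8°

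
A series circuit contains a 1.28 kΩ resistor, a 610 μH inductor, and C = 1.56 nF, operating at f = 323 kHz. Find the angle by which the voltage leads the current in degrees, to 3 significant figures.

35.8°

ω = 2πf = 2.029e+06 rad/s
X_L = ωL = 1240 Ω
X_C = 1/(ωC) = 316 Ω
Net reactance X = X_L − X_C = 922 Ω
Z = 1280 + j922 Ω
|Z| = √(1280² + 922²) = 1580 Ω
∠Z = arctan(922/1280) = 35.8°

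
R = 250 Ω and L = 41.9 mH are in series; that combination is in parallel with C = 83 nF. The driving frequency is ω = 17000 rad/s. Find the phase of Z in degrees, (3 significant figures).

X_L = ωL = 712 Ω
X_C = 1/(ωC) = 709 Ω
Branch 1 (R+jX_L): Z₁ = 250 + j712 Ω, |Z₁| = 755 Ω
Branch 2 (−jX_C): Z₂ = −j709 Ω
Parallel: Z = Z₁Z₂/(Z₁+Z₂), |Z| = 2140 Ω, ∠Z = -20.2°

-20.2°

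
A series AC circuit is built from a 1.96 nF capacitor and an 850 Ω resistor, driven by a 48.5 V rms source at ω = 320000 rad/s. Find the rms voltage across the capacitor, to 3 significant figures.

42.8 V

X_C = 1/(ωC) = 1590 Ω
Z = 850 − j1590 Ω
|Z| = √(850² + 1590²) = 1810 Ω
I = V/|Z| = 26.8 mA
V_C = I·|Z_C| = 0.0268 × 1590 = 42.8 V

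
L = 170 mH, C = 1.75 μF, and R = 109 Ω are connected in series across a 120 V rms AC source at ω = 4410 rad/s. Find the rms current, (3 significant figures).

X_L = ωL = 750 Ω
X_C = 1/(ωC) = 130 Ω
Net reactance X = X_L − X_C = 620 Ω
Z = 109 + j620 Ω
|Z| = √(109² + 620²) = 630 Ω
I = V/|Z| = 120/630 = 191 mA

191 mA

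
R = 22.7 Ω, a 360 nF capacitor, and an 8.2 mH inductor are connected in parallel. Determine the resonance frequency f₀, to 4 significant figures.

2.929 kHz

ω₀ = 1/√(LC) = 1/√(0.0082 × 3.6e-07) = 18410 rad/s
f₀ = ω₀/(2π) = 2.929 kHz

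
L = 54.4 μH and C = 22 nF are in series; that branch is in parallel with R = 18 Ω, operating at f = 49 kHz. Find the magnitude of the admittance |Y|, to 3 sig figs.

56.1 mS

ω = 2πf = 307900 rad/s
X_L = ωL = 16.7 Ω
X_C = 1/(ωC) = 148 Ω
Branch 1: Z₁ = R = 18.0 Ω
Branch 2 (series LC): Z₂ = j(X_L − X_C) = −j131 Ω
Parallel: Z = Z₁Z₂/(Z₁+Z₂), |Z| = 17.8 Ω, ∠Z = -7.83°
|Y| = 1/|Z| = 56.1 mS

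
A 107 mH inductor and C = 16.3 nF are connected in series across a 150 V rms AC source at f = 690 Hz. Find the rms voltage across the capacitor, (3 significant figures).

155 V

ω = 2πf = 4335 rad/s
X_L = ωL = 464 Ω
X_C = 1/(ωC) = 14200 Ω
Net reactance X = X_L − X_C = -13700 Ω
Z = − j13700 Ω
|Z| = √(0² + 13700²) = 13700 Ω
I = V/|Z| = 11.0 mA
V_C = I·|Z_C| = 0.0110 × 14200 = 155 V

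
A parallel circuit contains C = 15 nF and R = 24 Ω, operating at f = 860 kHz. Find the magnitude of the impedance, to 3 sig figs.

ω = 2πf = 5.404e+06 rad/s
X_C = 1/(ωC) = 12.3 Ω
Parallel: admittances add. Y = 1/R + jωC
Y = (0.0417 + j0.0811) S
|Y| = 0.0911 S → |Z| = 1/|Y| = 11.0 Ω, ∠Z = −∠Y = -62.8°

11.0 Ω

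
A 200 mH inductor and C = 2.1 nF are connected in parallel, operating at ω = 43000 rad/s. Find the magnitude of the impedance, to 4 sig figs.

38490 Ω

X_L = ωL = 8600 Ω
X_C = 1/(ωC) = 11070 Ω
Parallel: admittances add. Y = 1/(jωL) + jωC
Y = (0 − j2.598e-05) S
|Y| = 2.598e-05 S → |Z| = 1/|Y| = 38490 Ω, ∠Z = −∠Y = 90.00°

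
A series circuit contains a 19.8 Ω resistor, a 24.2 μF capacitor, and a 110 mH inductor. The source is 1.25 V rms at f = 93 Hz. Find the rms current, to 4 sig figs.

60.04 mA

ω = 2πf = 584.3 rad/s
X_L = ωL = 64.28 Ω
X_C = 1/(ωC) = 70.72 Ω
Net reactance X = X_L − X_C = -6.440 Ω
Z = 19.80 − j6.440 Ω
|Z| = √(19.80² + 6.440²) = 20.82 Ω
I = V/|Z| = 1.25/20.82 = 60.04 mA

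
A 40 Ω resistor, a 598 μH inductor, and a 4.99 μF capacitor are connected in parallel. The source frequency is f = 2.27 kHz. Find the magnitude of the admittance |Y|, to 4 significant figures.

ω = 2πf = 14260 rad/s
X_L = ωL = 8.529 Ω
X_C = 1/(ωC) = 14.05 Ω
Parallel: admittances add. Y = 1/R + 1/(jωL) + jωC
Y = (0.02500 − j0.04607) S
|Y| = 0.05242 S → |Z| = 1/|Y| = 19.08 Ω, ∠Z = −∠Y = 61.52°

52.42 mS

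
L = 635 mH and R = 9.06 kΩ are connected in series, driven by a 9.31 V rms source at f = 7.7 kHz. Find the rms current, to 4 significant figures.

ω = 2πf = 48380 rad/s
X_L = ωL = 30720 Ω
Z = 9060 + j30720 Ω
|Z| = √(9060² + 30720²) = 32030 Ω
I = V/|Z| = 9.31/32030 = 290.7 μA

290.7 μA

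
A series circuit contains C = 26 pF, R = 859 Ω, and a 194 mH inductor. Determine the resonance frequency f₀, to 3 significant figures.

70.9 kHz

ω₀ = 1/√(LC) = 1/√(0.194 × 2.6e-11) = 445300 rad/s
f₀ = ω₀/(2π) = 70.9 kHz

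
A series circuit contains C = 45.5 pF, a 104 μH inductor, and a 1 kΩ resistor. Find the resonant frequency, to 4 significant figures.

ω₀ = 1/√(LC) = 1/√(0.000104 × 4.55e-11) = 1.454e+07 rad/s
f₀ = ω₀/(2π) = 2.314 MHz

2.314 MHz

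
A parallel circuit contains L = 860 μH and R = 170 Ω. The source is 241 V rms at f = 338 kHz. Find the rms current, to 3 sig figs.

ω = 2πf = 2.124e+06 rad/s
X_L = ωL = 1830 Ω
Parallel: admittances add. Y = 1/R + 1/(jωL)
Y = (0.00588 − j0.000548) S
|Y| = 0.00591 S → |Z| = 1/|Y| = 169 Ω, ∠Z = −∠Y = 5.32°
I = V/|Z| = 241/169 = 1.42 A

1.42 A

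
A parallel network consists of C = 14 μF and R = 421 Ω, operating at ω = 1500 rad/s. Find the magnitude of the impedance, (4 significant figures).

X_C = 1/(ωC) = 47.62 Ω
Parallel: admittances add. Y = 1/R + jωC
Y = (0.002375 + j0.02100) S
|Y| = 0.02113 S → |Z| = 1/|Y| = 47.32 Ω, ∠Z = −∠Y = -83.55°

47.32 Ω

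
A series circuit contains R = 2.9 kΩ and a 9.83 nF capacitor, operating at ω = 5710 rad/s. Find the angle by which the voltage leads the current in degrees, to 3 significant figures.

X_C = 1/(ωC) = 17800 Ω
Z = 2900 − j17800 Ω
|Z| = √(2900² + 17800²) = 18100 Ω
∠Z = arctan(-17800/2900) = -80.8°

-80.8°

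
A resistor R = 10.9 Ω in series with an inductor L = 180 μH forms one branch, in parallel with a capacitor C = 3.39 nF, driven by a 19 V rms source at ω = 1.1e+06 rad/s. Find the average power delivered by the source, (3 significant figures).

100 mW

X_L = ωL = 198 Ω
X_C = 1/(ωC) = 268 Ω
Branch 1 (R+jX_L): Z₁ = 10.9 + j198 Ω, |Z₁| = 198 Ω
Branch 2 (−jX_C): Z₂ = −j268 Ω
Parallel: Z = Z₁Z₂/(Z₁+Z₂), |Z| = 749 Ω, ∠Z = 78.0°
I = V/|Z| = 25.4 mA
P = VI cos φ = 19 × 0.0254 × cos(78.0°) = 100 mW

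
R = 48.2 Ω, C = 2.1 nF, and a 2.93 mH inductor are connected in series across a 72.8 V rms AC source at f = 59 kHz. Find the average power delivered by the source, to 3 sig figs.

ω = 2πf = 370700 rad/s
X_L = ωL = 1090 Ω
X_C = 1/(ωC) = 1280 Ω
Net reactance X = X_L − X_C = -198 Ω
Z = 48.2 − j198 Ω
|Z| = √(48.2² + 198²) = 204 Ω
∠Z = arctan(-198/48.2) = -76.3°
I = V/|Z| = 357 mA
P = VI cos φ = 72.8 × 0.357 × cos(-76.3°) = 6.13 W

6.13 W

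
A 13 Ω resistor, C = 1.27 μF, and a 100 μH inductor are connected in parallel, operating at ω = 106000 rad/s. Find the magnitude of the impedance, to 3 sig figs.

11.5 Ω

X_L = ωL = 10.6 Ω
X_C = 1/(ωC) = 7.43 Ω
Parallel: admittances add. Y = 1/R + 1/(jωL) + jωC
Y = (0.0769 + j0.0403) S
|Y| = 0.0868 S → |Z| = 1/|Y| = 11.5 Ω, ∠Z = −∠Y = -27.6°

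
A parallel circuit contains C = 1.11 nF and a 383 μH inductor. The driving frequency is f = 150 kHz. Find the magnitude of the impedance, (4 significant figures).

ω = 2πf = 942500 rad/s
X_L = ωL = 361.0 Ω
X_C = 1/(ωC) = 955.9 Ω
Parallel: admittances add. Y = 1/(jωL) + jωC
Y = (0 − j0.001724) S
|Y| = 0.001724 S → |Z| = 1/|Y| = 580.0 Ω, ∠Z = −∠Y = 90.00°

580.0 Ω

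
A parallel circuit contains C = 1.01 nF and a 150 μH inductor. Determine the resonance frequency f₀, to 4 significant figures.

ω₀ = 1/√(LC) = 1/√(0.00015 × 1.01e-09) = 2.569e+06 rad/s
f₀ = ω₀/(2π) = 408.9 kHz

408.9 kHz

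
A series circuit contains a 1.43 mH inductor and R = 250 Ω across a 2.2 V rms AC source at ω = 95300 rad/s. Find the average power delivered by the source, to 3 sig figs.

X_L = ωL = 136 Ω
Z = 250 + j136 Ω
|Z| = √(250² + 136²) = 285 Ω
∠Z = arctan(136/250) = 28.6°
I = V/|Z| = 7.73 mA
P = VI cos φ = 2.2 × 0.00773 × cos(28.6°) = 14.9 mW

14.9 mW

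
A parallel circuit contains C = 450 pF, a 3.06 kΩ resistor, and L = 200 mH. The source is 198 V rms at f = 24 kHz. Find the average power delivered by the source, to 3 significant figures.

12.8 W

ω = 2πf = 150800 rad/s
X_L = ωL = 30200 Ω
X_C = 1/(ωC) = 14700 Ω
Parallel: admittances add. Y = 1/R + 1/(jωL) + jωC
Y = (0.000327 + j3.47e-05) S
|Y| = 0.000329 S → |Z| = 1/|Y| = 3040 Ω, ∠Z = −∠Y = -6.06°
I = V/|Z| = 65.1 mA
P = VI cos φ = 198 × 0.0651 × cos(-6.06°) = 12.8 W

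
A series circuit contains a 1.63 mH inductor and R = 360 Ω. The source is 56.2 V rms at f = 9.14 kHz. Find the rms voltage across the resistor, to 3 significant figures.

ω = 2πf = 57430 rad/s
X_L = ωL = 93.6 Ω
Z = 360 + j93.6 Ω
|Z| = √(360² + 93.6²) = 372 Ω
I = V/|Z| = 151 mA
V_R = I·|Z_R| = 0.151 × 360 = 54.4 V

54.4 V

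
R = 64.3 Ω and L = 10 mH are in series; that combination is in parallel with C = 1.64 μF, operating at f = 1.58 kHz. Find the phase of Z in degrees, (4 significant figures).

-63.42°

ω = 2πf = 9927 rad/s
X_L = ωL = 99.27 Ω
X_C = 1/(ωC) = 61.42 Ω
Branch 1 (R+jX_L): Z₁ = 64.30 + j99.27 Ω, |Z₁| = 118.3 Ω
Branch 2 (−jX_C): Z₂ = −j61.42 Ω
Parallel: Z = Z₁Z₂/(Z₁+Z₂), |Z| = 97.36 Ω, ∠Z = -63.42°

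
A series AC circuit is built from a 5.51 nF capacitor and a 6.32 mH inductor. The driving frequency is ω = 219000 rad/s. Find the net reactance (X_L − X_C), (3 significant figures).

X_L = ωL = 1380 Ω
X_C = 1/(ωC) = 829 Ω
X = 1380 − 829 = 555 Ω

555 Ω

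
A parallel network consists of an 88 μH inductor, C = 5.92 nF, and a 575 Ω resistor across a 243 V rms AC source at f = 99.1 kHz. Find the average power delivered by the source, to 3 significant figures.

103 W

ω = 2πf = 622700 rad/s
X_L = ωL = 54.8 Ω
X_C = 1/(ωC) = 271 Ω
Parallel: admittances add. Y = 1/R + 1/(jωL) + jωC
Y = (0.00174 − j0.0146) S
|Y| = 0.0147 S → |Z| = 1/|Y| = 68.2 Ω, ∠Z = −∠Y = 83.2°
I = V/|Z| = 3.56 A
P = VI cos φ = 243 × 3.56 × cos(83.2°) = 103 W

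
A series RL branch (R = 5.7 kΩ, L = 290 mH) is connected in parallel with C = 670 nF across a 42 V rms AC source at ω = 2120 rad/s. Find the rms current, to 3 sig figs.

X_L = ωL = 615 Ω
X_C = 1/(ωC) = 704 Ω
Branch 1 (R+jX_L): Z₁ = 5700 + j615 Ω, |Z₁| = 5730 Ω
Branch 2 (−jX_C): Z₂ = −j704 Ω
Parallel: Z = Z₁Z₂/(Z₁+Z₂), |Z| = 708 Ω, ∠Z = -82.9°
I = V/|Z| = 42/708 = 59.3 mA

59.3 mA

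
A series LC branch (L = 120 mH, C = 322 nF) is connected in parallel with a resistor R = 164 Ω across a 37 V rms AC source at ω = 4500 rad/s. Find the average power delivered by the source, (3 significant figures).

X_L = ωL = 540 Ω
X_C = 1/(ωC) = 690 Ω
Branch 1: Z₁ = R = 164 Ω
Branch 2 (series LC): Z₂ = j(X_L − X_C) = −j150 Ω
Parallel: Z = Z₁Z₂/(Z₁+Z₂), |Z| = 111 Ω, ∠Z = -47.5°
I = V/|Z| = 334 mA
P = VI cos φ = 37 × 0.334 × cos(-47.5°) = 8.35 W

8.35 W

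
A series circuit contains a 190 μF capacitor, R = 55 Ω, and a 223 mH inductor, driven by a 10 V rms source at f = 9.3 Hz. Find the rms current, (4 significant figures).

ω = 2πf = 58.43 rad/s
X_L = ωL = 13.03 Ω
X_C = 1/(ωC) = 90.07 Ω
Net reactance X = X_L − X_C = -77.04 Ω
Z = 55.00 − j77.04 Ω
|Z| = √(55.00² + 77.04²) = 94.66 Ω
I = V/|Z| = 10/94.66 = 105.6 mA

105.6 mA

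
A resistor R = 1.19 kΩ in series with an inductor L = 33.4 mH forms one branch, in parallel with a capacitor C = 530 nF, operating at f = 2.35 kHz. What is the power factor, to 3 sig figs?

ω = 2πf = 14770 rad/s
X_L = ωL = 493 Ω
X_C = 1/(ωC) = 128 Ω
Branch 1 (R+jX_L): Z₁ = 1190 + j493 Ω, |Z₁| = 1290 Ω
Branch 2 (−jX_C): Z₂ = −j128 Ω
Parallel: Z = Z₁Z₂/(Z₁+Z₂), |Z| = 132 Ω, ∠Z = -84.6°
cos φ = cos(-84.6°) = 0.0948

0.0948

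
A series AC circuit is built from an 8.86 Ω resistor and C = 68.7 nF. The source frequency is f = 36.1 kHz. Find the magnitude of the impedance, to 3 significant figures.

64.8 Ω

ω = 2πf = 226800 rad/s
X_C = 1/(ωC) = 64.2 Ω
Z = 8.86 − j64.2 Ω
|Z| = √(8.86² + 64.2²) = 64.8 Ω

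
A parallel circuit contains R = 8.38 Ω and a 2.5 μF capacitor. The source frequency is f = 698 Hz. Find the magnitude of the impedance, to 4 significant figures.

ω = 2πf = 4386 rad/s
X_C = 1/(ωC) = 91.21 Ω
Parallel: admittances add. Y = 1/R + jωC
Y = (0.1193 + j0.01096) S
|Y| = 0.1198 S → |Z| = 1/|Y| = 8.345 Ω, ∠Z = −∠Y = -5.250°

8.345 Ω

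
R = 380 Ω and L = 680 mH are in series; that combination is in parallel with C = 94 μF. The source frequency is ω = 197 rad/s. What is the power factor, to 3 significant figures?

X_L = ωL = 134 Ω
X_C = 1/(ωC) = 54.0 Ω
Branch 1 (R+jX_L): Z₁ = 380 + j134 Ω, |Z₁| = 403 Ω
Branch 2 (−jX_C): Z₂ = −j54.0 Ω
Parallel: Z = Z₁Z₂/(Z₁+Z₂), |Z| = 56.0 Ω, ∠Z = -82.5°
cos φ = cos(-82.5°) = 0.131

0.131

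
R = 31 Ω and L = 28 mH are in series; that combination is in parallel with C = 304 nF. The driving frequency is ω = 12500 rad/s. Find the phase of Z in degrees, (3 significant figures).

-75.4°

X_L = ωL = 350 Ω
X_C = 1/(ωC) = 263 Ω
Branch 1 (R+jX_L): Z₁ = 31.0 + j350 Ω, |Z₁| = 351 Ω
Branch 2 (−jX_C): Z₂ = −j263 Ω
Parallel: Z = Z₁Z₂/(Z₁+Z₂), |Z| = 1000 Ω, ∠Z = -75.4°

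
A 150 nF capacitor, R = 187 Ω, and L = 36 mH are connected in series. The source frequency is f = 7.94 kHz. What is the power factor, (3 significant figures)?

0.112

ω = 2πf = 49890 rad/s
X_L = ωL = 1800 Ω
X_C = 1/(ωC) = 134 Ω
Net reactance X = X_L − X_C = 1660 Ω
Z = 187 + j1660 Ω
|Z| = √(187² + 1660²) = 1670 Ω
∠Z = arctan(1660/187) = 83.6°
cos φ = cos(83.6°) = 0.112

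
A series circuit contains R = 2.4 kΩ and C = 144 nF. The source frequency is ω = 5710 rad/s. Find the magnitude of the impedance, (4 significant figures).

X_C = 1/(ωC) = 1216 Ω
Z = 2400 − j1216 Ω
|Z| = √(2400² + 1216²) = 2691 Ω

2691 Ω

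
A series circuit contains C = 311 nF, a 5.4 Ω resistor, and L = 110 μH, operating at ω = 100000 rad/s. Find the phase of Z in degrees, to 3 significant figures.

X_L = ωL = 11.0 Ω
X_C = 1/(ωC) = 32.2 Ω
Net reactance X = X_L − X_C = -21.2 Ω
Z = 5.40 − j21.2 Ω
|Z| = √(5.40² + 21.2²) = 21.8 Ω
∠Z = arctan(-21.2/5.40) = -75.7°

-75.7°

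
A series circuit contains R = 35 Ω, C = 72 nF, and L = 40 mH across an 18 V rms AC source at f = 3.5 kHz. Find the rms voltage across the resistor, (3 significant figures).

ω = 2πf = 21990 rad/s
X_L = ωL = 880 Ω
X_C = 1/(ωC) = 632 Ω
Net reactance X = X_L − X_C = 248 Ω
Z = 35.0 + j248 Ω
|Z| = √(35.0² + 248²) = 251 Ω
I = V/|Z| = 71.8 mA
V_R = I·|Z_R| = 0.0718 × 35.0 = 2.51 V

2.51 V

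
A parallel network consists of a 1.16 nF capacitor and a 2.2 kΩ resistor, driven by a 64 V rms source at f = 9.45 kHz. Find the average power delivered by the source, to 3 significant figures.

ω = 2πf = 59380 rad/s
X_C = 1/(ωC) = 14500 Ω
Parallel: admittances add. Y = 1/R + jωC
Y = (0.000455 + j6.89e-05) S
|Y| = 0.000460 S → |Z| = 1/|Y| = 2180 Ω, ∠Z = −∠Y = -8.62°
I = V/|Z| = 29.4 mA
P = VI cos φ = 64 × 0.0294 × cos(-8.62°) = 1.86 W

1.86 W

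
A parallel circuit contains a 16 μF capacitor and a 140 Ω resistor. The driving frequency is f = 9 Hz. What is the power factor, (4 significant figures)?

0.9921

ω = 2πf = 56.55 rad/s
X_C = 1/(ωC) = 1105 Ω
Parallel: admittances add. Y = 1/R + jωC
Y = (0.007143 + j0.0009048) S
|Y| = 0.007200 S → |Z| = 1/|Y| = 138.9 Ω, ∠Z = −∠Y = -7.219°
cos φ = cos(-7.219°) = 0.9921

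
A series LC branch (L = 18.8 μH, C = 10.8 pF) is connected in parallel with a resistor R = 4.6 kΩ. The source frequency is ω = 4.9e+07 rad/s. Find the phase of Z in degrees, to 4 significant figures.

X_L = ωL = 921.2 Ω
X_C = 1/(ωC) = 1890 Ω
Branch 1: Z₁ = R = 4600 Ω
Branch 2 (series LC): Z₂ = j(X_L − X_C) = −j968.4 Ω
Parallel: Z = Z₁Z₂/(Z₁+Z₂), |Z| = 947.7 Ω, ∠Z = -78.11°

-78.11°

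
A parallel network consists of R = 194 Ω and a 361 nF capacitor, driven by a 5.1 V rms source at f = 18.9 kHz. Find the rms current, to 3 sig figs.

220 mA

ω = 2πf = 118800 rad/s
X_C = 1/(ωC) = 23.3 Ω
Parallel: admittances add. Y = 1/R + jωC
Y = (0.00515 + j0.0429) S
|Y| = 0.0432 S → |Z| = 1/|Y| = 23.2 Ω, ∠Z = −∠Y = -83.1°
I = V/|Z| = 5.1/23.2 = 220 mA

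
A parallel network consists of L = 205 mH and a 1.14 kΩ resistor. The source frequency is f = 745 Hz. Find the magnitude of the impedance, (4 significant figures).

734.1 Ω

ω = 2πf = 4681 rad/s
X_L = ωL = 959.6 Ω
Parallel: admittances add. Y = 1/R + 1/(jωL)
Y = (0.0008772 − j0.001042) S
|Y| = 0.001362 S → |Z| = 1/|Y| = 734.1 Ω, ∠Z = −∠Y = 49.91°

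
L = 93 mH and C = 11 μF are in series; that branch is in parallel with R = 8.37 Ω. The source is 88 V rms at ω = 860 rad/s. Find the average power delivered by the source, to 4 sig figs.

925.2 W

X_L = ωL = 79.98 Ω
X_C = 1/(ωC) = 105.7 Ω
Branch 1: Z₁ = R = 8.370 Ω
Branch 2 (series LC): Z₂ = j(X_L − X_C) = −j25.73 Ω
Parallel: Z = Z₁Z₂/(Z₁+Z₂), |Z| = 7.959 Ω, ∠Z = -18.02°
I = V/|Z| = 11.06 A
P = VI cos φ = 88 × 11.06 × cos(-18.02°) = 925.2 W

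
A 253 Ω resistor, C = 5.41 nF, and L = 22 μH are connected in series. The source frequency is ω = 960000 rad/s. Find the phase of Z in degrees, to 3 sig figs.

-34.1°

X_L = ωL = 21.1 Ω
X_C = 1/(ωC) = 193 Ω
Net reactance X = X_L − X_C = -171 Ω
Z = 253 − j171 Ω
|Z| = √(253² + 171²) = 306 Ω
∠Z = arctan(-171/253) = -34.1°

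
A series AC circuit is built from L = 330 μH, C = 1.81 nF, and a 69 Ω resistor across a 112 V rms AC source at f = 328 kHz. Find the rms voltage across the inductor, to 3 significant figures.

182 V

ω = 2πf = 2.061e+06 rad/s
X_L = ωL = 680 Ω
X_C = 1/(ωC) = 268 Ω
Net reactance X = X_L − X_C = 412 Ω
Z = 69.0 + j412 Ω
|Z| = √(69.0² + 412²) = 418 Ω
I = V/|Z| = 268 mA
V_L = I·|Z_L| = 0.268 × 680 = 182 V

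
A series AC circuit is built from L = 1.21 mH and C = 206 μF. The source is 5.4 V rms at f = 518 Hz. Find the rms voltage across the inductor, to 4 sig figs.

8.692 V

ω = 2πf = 3255 rad/s
X_L = ωL = 3.938 Ω
X_C = 1/(ωC) = 1.491 Ω
Net reactance X = X_L − X_C = 2.447 Ω
Z = j2.447 Ω
|Z| = √(0² + 2.447²) = 2.447 Ω
I = V/|Z| = 2.207 A
V_L = I·|Z_L| = 2.207 × 3.938 = 8.692 V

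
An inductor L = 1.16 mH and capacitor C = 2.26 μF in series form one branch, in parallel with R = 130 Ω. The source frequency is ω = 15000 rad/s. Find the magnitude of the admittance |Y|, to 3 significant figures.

X_L = ωL = 17.4 Ω
X_C = 1/(ωC) = 29.5 Ω
Branch 1: Z₁ = R = 130 Ω
Branch 2 (series LC): Z₂ = j(X_L − X_C) = −j12.1 Ω
Parallel: Z = Z₁Z₂/(Z₁+Z₂), |Z| = 12.0 Ω, ∠Z = -84.7°
|Y| = 1/|Z| = 83.0 mS

83.0 mS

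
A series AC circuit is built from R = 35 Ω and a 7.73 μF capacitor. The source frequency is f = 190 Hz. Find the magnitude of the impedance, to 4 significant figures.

ω = 2πf = 1194 rad/s
X_C = 1/(ωC) = 108.4 Ω
Z = 35.00 − j108.4 Ω
|Z| = √(35.00² + 108.4²) = 113.9 Ω

113.9 Ω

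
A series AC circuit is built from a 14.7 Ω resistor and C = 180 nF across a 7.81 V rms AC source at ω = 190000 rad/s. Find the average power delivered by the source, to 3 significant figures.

837 mW

X_C = 1/(ωC) = 29.2 Ω
Z = 14.7 − j29.2 Ω
|Z| = √(14.7² + 29.2²) = 32.7 Ω
∠Z = arctan(-29.2/14.7) = -63.3°
I = V/|Z| = 239 mA
P = VI cos φ = 7.81 × 0.239 × cos(-63.3°) = 837 mW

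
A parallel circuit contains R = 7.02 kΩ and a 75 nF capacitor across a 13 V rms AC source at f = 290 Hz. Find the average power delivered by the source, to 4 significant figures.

ω = 2πf = 1822 rad/s
X_C = 1/(ωC) = 7317 Ω
Parallel: admittances add. Y = 1/R + jωC
Y = (0.0001425 + j0.0001367) S
|Y| = 0.0001974 S → |Z| = 1/|Y| = 5066 Ω, ∠Z = −∠Y = -43.81°
I = V/|Z| = 2.566 mA
P = VI cos φ = 13 × 0.002566 × cos(-43.81°) = 24.07 mW

24.07 mW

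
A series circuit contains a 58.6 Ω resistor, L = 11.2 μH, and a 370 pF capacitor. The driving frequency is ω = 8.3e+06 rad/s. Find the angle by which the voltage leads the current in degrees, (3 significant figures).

X_L = ωL = 93.0 Ω
X_C = 1/(ωC) = 326 Ω
Net reactance X = X_L − X_C = -233 Ω
Z = 58.6 − j233 Ω
|Z| = √(58.6² + 233²) = 240 Ω
∠Z = arctan(-233/58.6) = -75.9°

-75.9°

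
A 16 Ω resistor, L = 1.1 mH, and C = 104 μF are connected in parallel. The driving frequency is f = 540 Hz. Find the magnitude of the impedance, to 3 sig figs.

ω = 2πf = 3393 rad/s
X_L = ωL = 3.73 Ω
X_C = 1/(ωC) = 2.83 Ω
Parallel: admittances add. Y = 1/R + 1/(jωL) + jωC
Y = (0.0625 + j0.0849) S
|Y| = 0.105 S → |Z| = 1/|Y| = 9.48 Ω, ∠Z = −∠Y = -53.6°

9.48 Ω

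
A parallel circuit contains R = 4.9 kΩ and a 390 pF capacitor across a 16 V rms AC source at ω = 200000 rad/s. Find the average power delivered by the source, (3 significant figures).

X_C = 1/(ωC) = 12800 Ω
Parallel: admittances add. Y = 1/R + jωC
Y = (0.000204 + j7.8e-05) S
|Y| = 0.000218 S → |Z| = 1/|Y| = 4580 Ω, ∠Z = −∠Y = -20.9°
I = V/|Z| = 3.50 mA
P = VI cos φ = 16 × 0.00350 × cos(-20.9°) = 52.2 mW

52.2 mW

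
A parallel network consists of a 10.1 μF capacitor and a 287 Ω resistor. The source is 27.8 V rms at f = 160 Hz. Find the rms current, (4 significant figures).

ω = 2πf = 1005 rad/s
X_C = 1/(ωC) = 98.49 Ω
Parallel: admittances add. Y = 1/R + jωC
Y = (0.003484 + j0.01015) S
|Y| = 0.01073 S → |Z| = 1/|Y| = 93.15 Ω, ∠Z = −∠Y = -71.06°
I = V/|Z| = 27.8/93.15 = 298.4 mA

298.4 mA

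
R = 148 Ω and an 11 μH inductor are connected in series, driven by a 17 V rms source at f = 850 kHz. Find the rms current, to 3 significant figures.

107 mA

ω = 2πf = 5.341e+06 rad/s
X_L = ωL = 58.7 Ω
Z = 148 + j58.7 Ω
|Z| = √(148² + 58.7²) = 159 Ω
I = V/|Z| = 17/159 = 107 mA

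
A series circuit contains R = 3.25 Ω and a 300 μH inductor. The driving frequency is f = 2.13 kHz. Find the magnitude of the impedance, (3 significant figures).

5.17 Ω

ω = 2πf = 13380 rad/s
X_L = ωL = 4.01 Ω
Z = 3.25 + j4.01 Ω
|Z| = √(3.25² + 4.01²) = 5.17 Ω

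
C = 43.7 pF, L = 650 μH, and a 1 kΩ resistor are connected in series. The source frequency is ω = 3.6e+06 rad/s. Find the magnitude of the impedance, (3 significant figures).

X_L = ωL = 2340 Ω
X_C = 1/(ωC) = 6360 Ω
Net reactance X = X_L − X_C = -4020 Ω
Z = 1000 − j4020 Ω
|Z| = √(1000² + 4020²) = 4140 Ω

4140 Ω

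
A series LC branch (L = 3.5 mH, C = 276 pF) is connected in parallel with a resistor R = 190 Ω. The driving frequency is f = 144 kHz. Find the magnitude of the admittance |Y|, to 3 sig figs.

5.40 mS

ω = 2πf = 904800 rad/s
X_L = ωL = 3170 Ω
X_C = 1/(ωC) = 4000 Ω
Branch 1: Z₁ = R = 190 Ω
Branch 2 (series LC): Z₂ = j(X_L − X_C) = −j838 Ω
Parallel: Z = Z₁Z₂/(Z₁+Z₂), |Z| = 185 Ω, ∠Z = -12.8°
|Y| = 1/|Z| = 5.40 mS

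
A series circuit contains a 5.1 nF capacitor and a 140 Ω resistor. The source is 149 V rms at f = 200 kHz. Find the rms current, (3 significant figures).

ω = 2πf = 1.257e+06 rad/s
X_C = 1/(ωC) = 156 Ω
Z = 140 − j156 Ω
|Z| = √(140² + 156²) = 210 Ω
I = V/|Z| = 149/210 = 711 mA

711 mA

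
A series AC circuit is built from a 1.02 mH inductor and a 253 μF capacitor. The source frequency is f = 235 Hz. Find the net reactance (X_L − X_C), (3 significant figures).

-1.17 Ω

ω = 2πf = 1477 rad/s
X_L = ωL = 1.51 Ω
X_C = 1/(ωC) = 2.68 Ω
X = 1.51 − 2.68 = -1.17 Ω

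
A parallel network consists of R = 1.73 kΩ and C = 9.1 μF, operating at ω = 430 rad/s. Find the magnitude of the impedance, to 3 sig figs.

253 Ω

X_C = 1/(ωC) = 256 Ω
Parallel: admittances add. Y = 1/R + jωC
Y = (0.000578 + j0.00391) S
|Y| = 0.00396 S → |Z| = 1/|Y| = 253 Ω, ∠Z = −∠Y = -81.6°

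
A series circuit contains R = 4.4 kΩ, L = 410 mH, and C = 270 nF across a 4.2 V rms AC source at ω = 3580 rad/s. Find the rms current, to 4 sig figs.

950.0 μA

X_L = ωL = 1468 Ω
X_C = 1/(ωC) = 1035 Ω
Net reactance X = X_L − X_C = 433.2 Ω
Z = 4400 + j433.2 Ω
|Z| = √(4400² + 433.2²) = 4421 Ω
I = V/|Z| = 4.2/4421 = 950.0 μA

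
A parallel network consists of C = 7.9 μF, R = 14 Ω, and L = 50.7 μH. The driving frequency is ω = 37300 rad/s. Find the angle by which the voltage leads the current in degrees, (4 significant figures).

X_L = ωL = 1.891 Ω
X_C = 1/(ωC) = 3.394 Ω
Parallel: admittances add. Y = 1/R + 1/(jωL) + jωC
Y = (0.07143 − j0.2341) S
|Y| = 0.2448 S → |Z| = 1/|Y| = 4.085 Ω, ∠Z = −∠Y = 73.03°

73.03°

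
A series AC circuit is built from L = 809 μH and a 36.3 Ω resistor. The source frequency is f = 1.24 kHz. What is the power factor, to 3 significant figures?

ω = 2πf = 7791 rad/s
X_L = ωL = 6.30 Ω
Z = 36.3 + j6.30 Ω
|Z| = √(36.3² + 6.30²) = 36.8 Ω
∠Z = arctan(6.30/36.3) = 9.85°
cos φ = cos(9.85°) = 0.985

0.985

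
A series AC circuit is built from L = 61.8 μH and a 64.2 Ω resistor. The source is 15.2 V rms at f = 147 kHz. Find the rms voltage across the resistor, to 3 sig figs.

ω = 2πf = 923600 rad/s
X_L = ωL = 57.1 Ω
Z = 64.2 + j57.1 Ω
|Z| = √(64.2² + 57.1²) = 85.9 Ω
I = V/|Z| = 177 mA
V_R = I·|Z_R| = 0.177 × 64.2 = 11.4 V

11.4 V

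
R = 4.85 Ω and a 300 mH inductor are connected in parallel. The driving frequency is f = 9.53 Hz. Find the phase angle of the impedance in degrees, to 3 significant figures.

ω = 2πf = 59.88 rad/s
X_L = ωL = 18.0 Ω
Parallel: admittances add. Y = 1/R + 1/(jωL)
Y = (0.206 − j0.0557) S
|Y| = 0.214 S → |Z| = 1/|Y| = 4.68 Ω, ∠Z = −∠Y = 15.1°

15.1°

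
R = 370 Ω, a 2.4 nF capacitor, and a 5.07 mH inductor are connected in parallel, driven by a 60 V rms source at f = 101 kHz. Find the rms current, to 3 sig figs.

178 mA

ω = 2πf = 634600 rad/s
X_L = ωL = 3220 Ω
X_C = 1/(ωC) = 657 Ω
Parallel: admittances add. Y = 1/R + 1/(jωL) + jωC
Y = (0.00270 + j0.00121) S
|Y| = 0.00296 S → |Z| = 1/|Y| = 338 Ω, ∠Z = −∠Y = -24.2°
I = V/|Z| = 60/338 = 178 mA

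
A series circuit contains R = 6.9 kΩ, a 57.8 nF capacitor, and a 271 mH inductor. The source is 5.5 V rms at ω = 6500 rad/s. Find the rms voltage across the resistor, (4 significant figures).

X_L = ωL = 1762 Ω
X_C = 1/(ωC) = 2662 Ω
Net reactance X = X_L − X_C = -900.2 Ω
Z = 6900 − j900.2 Ω
|Z| = √(6900² + 900.2²) = 6958 Ω
I = V/|Z| = 790.4 μA
V_R = I·|Z_R| = 0.0007904 × 6900 = 5.454 V

5.454 V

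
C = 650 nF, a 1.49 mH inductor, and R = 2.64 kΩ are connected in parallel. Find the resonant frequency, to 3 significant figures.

5.11 kHz

ω₀ = 1/√(LC) = 1/√(0.00149 × 6.5e-07) = 32130 rad/s
f₀ = ω₀/(2π) = 5.11 kHz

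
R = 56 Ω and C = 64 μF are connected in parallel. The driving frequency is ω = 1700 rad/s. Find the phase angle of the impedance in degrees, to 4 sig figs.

-80.68°

X_C = 1/(ωC) = 9.191 Ω
Parallel: admittances add. Y = 1/R + jωC
Y = (0.01786 + j0.1088) S
|Y| = 0.1103 S → |Z| = 1/|Y| = 9.070 Ω, ∠Z = −∠Y = -80.68°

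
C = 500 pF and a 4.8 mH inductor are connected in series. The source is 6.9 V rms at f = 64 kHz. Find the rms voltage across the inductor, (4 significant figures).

ω = 2πf = 402100 rad/s
X_L = ωL = 1930 Ω
X_C = 1/(ωC) = 4974 Ω
Net reactance X = X_L − X_C = -3043 Ω
Z = − j3043 Ω
|Z| = √(0² + 3043²) = 3043 Ω
I = V/|Z| = 2.267 mA
V_L = I·|Z_L| = 0.002267 × 1930 = 4.376 V

4.376 V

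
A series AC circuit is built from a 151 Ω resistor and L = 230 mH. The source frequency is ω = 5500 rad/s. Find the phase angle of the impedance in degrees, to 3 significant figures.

X_L = ωL = 1260 Ω
Z = 151 + j1260 Ω
|Z| = √(151² + 1260²) = 1270 Ω
∠Z = arctan(1260/151) = 83.2°

83.2°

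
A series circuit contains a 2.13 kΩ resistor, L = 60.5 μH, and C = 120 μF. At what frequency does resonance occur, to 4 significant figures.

ω₀ = 1/√(LC) = 1/√(6.05e-05 × 0.00012) = 11740 rad/s
f₀ = ω₀/(2π) = 1.868 kHz

1.868 kHz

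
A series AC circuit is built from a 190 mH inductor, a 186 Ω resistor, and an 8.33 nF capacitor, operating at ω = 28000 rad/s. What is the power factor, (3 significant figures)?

0.177

X_L = ωL = 5320 Ω
X_C = 1/(ωC) = 4290 Ω
Net reactance X = X_L − X_C = 1030 Ω
Z = 186 + j1030 Ω
|Z| = √(186² + 1030²) = 1050 Ω
∠Z = arctan(1030/186) = 79.8°
cos φ = cos(79.8°) = 0.177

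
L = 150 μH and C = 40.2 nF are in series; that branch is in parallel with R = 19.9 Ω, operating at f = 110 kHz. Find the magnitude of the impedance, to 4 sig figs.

19.09 Ω

ω = 2πf = 691200 rad/s
X_L = ωL = 103.7 Ω
X_C = 1/(ωC) = 35.99 Ω
Branch 1: Z₁ = R = 19.90 Ω
Branch 2 (series LC): Z₂ = j(X_L − X_C) = j67.68 Ω
Parallel: Z = Z₁Z₂/(Z₁+Z₂), |Z| = 19.09 Ω, ∠Z = 16.38°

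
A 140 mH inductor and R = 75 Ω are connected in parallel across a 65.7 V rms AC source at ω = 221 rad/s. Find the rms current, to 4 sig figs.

2.297 A

X_L = ωL = 30.94 Ω
Parallel: admittances add. Y = 1/R + 1/(jωL)
Y = (0.01333 − j0.03232) S
|Y| = 0.03496 S → |Z| = 1/|Y| = 28.60 Ω, ∠Z = −∠Y = 67.58°
I = V/|Z| = 65.7/28.60 = 2.297 A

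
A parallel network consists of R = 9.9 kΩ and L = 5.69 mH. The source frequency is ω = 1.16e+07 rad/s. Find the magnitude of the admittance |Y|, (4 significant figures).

102.1 μS

X_L = ωL = 66000 Ω
Parallel: admittances add. Y = 1/R + 1/(jωL)
Y = (0.0001010 − j1.515e-05) S
|Y| = 0.0001021 S → |Z| = 1/|Y| = 9790 Ω, ∠Z = −∠Y = 8.530°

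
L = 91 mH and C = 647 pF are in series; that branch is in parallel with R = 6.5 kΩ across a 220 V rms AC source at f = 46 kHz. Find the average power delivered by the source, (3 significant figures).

7.45 W

ω = 2πf = 289000 rad/s
X_L = ωL = 26300 Ω
X_C = 1/(ωC) = 5350 Ω
Branch 1: Z₁ = R = 6500 Ω
Branch 2 (series LC): Z₂ = j(X_L − X_C) = j21000 Ω
Parallel: Z = Z₁Z₂/(Z₁+Z₂), |Z| = 6210 Ω, ∠Z = 17.2°
I = V/|Z| = 35.4 mA
P = VI cos φ = 220 × 0.0354 × cos(17.2°) = 7.45 W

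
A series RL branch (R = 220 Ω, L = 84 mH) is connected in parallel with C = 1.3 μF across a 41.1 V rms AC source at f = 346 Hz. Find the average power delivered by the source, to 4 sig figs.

4.546 W

ω = 2πf = 2174 rad/s
X_L = ωL = 182.6 Ω
X_C = 1/(ωC) = 353.8 Ω
Branch 1 (R+jX_L): Z₁ = 220.0 + j182.6 Ω, |Z₁| = 285.9 Ω
Branch 2 (−jX_C): Z₂ = −j353.8 Ω
Parallel: Z = Z₁Z₂/(Z₁+Z₂), |Z| = 362.9 Ω, ∠Z = -12.41°
I = V/|Z| = 113.3 mA
P = VI cos φ = 41.1 × 0.1133 × cos(-12.41°) = 4.546 W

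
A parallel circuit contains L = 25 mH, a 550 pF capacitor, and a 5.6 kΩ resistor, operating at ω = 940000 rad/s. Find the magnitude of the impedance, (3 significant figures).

1970 Ω

X_L = ωL = 23500 Ω
X_C = 1/(ωC) = 1930 Ω
Parallel: admittances add. Y = 1/R + 1/(jωL) + jωC
Y = (0.000179 + j0.000474) S
|Y| = 0.000507 S → |Z| = 1/|Y| = 1970 Ω, ∠Z = −∠Y = -69.4°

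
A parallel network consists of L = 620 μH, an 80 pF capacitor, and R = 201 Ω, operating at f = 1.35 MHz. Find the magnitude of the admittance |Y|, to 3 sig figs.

5.00 mS

ω = 2πf = 8.482e+06 rad/s
X_L = ωL = 5260 Ω
X_C = 1/(ωC) = 1470 Ω
Parallel: admittances add. Y = 1/R + 1/(jωL) + jωC
Y = (0.00498 + j0.000488) S
|Y| = 0.00500 S → |Z| = 1/|Y| = 200 Ω, ∠Z = −∠Y = -5.61°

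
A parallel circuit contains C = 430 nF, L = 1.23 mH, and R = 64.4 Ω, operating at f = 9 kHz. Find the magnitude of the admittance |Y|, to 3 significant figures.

18.4 mS

ω = 2πf = 56550 rad/s
X_L = ωL = 69.6 Ω
X_C = 1/(ωC) = 41.1 Ω
Parallel: admittances add. Y = 1/R + 1/(jωL) + jωC
Y = (0.0155 + j0.00994) S
|Y| = 0.0184 S → |Z| = 1/|Y| = 54.2 Ω, ∠Z = −∠Y = -32.6°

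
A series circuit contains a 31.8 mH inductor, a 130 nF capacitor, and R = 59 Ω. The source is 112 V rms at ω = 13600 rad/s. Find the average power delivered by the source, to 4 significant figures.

X_L = ωL = 432.5 Ω
X_C = 1/(ωC) = 565.6 Ω
Net reactance X = X_L − X_C = -133.1 Ω
Z = 59.00 − j133.1 Ω
|Z| = √(59.00² + 133.1²) = 145.6 Ω
∠Z = arctan(-133.1/59.00) = -66.10°
I = V/|Z| = 769.1 mA
P = VI cos φ = 112 × 0.7691 × cos(-66.10°) = 34.90 W

34.90 W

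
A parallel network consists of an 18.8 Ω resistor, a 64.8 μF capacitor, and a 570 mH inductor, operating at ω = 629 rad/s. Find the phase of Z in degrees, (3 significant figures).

X_L = ωL = 359 Ω
X_C = 1/(ωC) = 24.5 Ω
Parallel: admittances add. Y = 1/R + 1/(jωL) + jωC
Y = (0.0532 + j0.0380) S
|Y| = 0.0654 S → |Z| = 1/|Y| = 15.3 Ω, ∠Z = −∠Y = -35.5°

-35.5°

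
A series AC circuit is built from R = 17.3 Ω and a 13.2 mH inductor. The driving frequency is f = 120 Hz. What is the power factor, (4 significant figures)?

0.8668

ω = 2πf = 754.0 rad/s
X_L = ωL = 9.953 Ω
Z = 17.30 + j9.953 Ω
|Z| = √(17.30² + 9.953²) = 19.96 Ω
∠Z = arctan(9.953/17.30) = 29.91°
cos φ = cos(29.91°) = 0.8668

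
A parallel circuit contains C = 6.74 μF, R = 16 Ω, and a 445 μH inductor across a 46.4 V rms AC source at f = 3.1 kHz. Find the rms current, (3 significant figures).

ω = 2πf = 19480 rad/s
X_L = ωL = 8.67 Ω
X_C = 1/(ωC) = 7.62 Ω
Parallel: admittances add. Y = 1/R + 1/(jωL) + jωC
Y = (0.0625 + j0.0159) S
|Y| = 0.0645 S → |Z| = 1/|Y| = 15.5 Ω, ∠Z = −∠Y = -14.3°
I = V/|Z| = 46.4/15.5 = 2.99 A

2.99 A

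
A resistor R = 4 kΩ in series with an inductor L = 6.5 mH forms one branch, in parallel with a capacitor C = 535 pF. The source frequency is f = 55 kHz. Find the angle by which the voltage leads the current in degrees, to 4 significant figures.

ω = 2πf = 345600 rad/s
X_L = ωL = 2246 Ω
X_C = 1/(ωC) = 5409 Ω
Branch 1 (R+jX_L): Z₁ = 4000 + j2246 Ω, |Z₁| = 4588 Ω
Branch 2 (−jX_C): Z₂ = −j5409 Ω
Parallel: Z = Z₁Z₂/(Z₁+Z₂), |Z| = 4866 Ω, ∠Z = -22.35°

-22.35°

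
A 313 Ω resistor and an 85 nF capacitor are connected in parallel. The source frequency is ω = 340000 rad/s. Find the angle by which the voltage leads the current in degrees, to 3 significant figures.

-83.7°

X_C = 1/(ωC) = 34.6 Ω
Parallel: admittances add. Y = 1/R + jωC
Y = (0.00319 + j0.0289) S
|Y| = 0.0291 S → |Z| = 1/|Y| = 34.4 Ω, ∠Z = −∠Y = -83.7°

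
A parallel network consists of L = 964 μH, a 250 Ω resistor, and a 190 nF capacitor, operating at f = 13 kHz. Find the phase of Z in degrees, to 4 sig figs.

-35.18°

ω = 2πf = 81680 rad/s
X_L = ωL = 78.74 Ω
X_C = 1/(ωC) = 64.44 Ω
Parallel: admittances add. Y = 1/R + 1/(jωL) + jωC
Y = (0.004000 + j0.002820) S
|Y| = 0.004894 S → |Z| = 1/|Y| = 204.3 Ω, ∠Z = −∠Y = -35.18°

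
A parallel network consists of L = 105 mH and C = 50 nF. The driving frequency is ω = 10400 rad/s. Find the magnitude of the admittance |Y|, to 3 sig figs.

396 μS

X_L = ωL = 1090 Ω
X_C = 1/(ωC) = 1920 Ω
Parallel: admittances add. Y = 1/(jωL) + jωC
Y = (0 − j0.000396) S
|Y| = 0.000396 S → |Z| = 1/|Y| = 2530 Ω, ∠Z = −∠Y = 90.0°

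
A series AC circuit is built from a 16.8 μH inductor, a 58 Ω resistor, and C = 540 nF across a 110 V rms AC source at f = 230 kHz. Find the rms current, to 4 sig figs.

ω = 2πf = 1.445e+06 rad/s
X_L = ωL = 24.28 Ω
X_C = 1/(ωC) = 1.281 Ω
Net reactance X = X_L − X_C = 23.00 Ω
Z = 58.00 + j23.00 Ω
|Z| = √(58.00² + 23.00²) = 62.39 Ω
I = V/|Z| = 110/62.39 = 1.763 A

1.763 A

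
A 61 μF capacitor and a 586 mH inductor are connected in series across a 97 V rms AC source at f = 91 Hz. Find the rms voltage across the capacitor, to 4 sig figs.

ω = 2πf = 571.8 rad/s
X_L = ωL = 335.1 Ω
X_C = 1/(ωC) = 28.67 Ω
Net reactance X = X_L − X_C = 306.4 Ω
Z = j306.4 Ω
|Z| = √(0² + 306.4²) = 306.4 Ω
I = V/|Z| = 316.6 mA
V_C = I·|Z_C| = 0.3166 × 28.67 = 9.077 V

9.077 V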